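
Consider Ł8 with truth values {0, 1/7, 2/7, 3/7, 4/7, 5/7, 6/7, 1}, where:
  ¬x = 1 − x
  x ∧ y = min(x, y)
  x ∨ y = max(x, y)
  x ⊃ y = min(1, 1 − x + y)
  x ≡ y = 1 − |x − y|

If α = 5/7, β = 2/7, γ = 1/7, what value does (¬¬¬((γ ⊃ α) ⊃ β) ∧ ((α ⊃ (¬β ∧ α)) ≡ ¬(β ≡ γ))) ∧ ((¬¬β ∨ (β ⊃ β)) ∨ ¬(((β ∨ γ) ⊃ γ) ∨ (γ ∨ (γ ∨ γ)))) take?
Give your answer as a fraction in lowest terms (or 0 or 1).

γ ⊃ α = 1/7 ⊃ 5/7 = 1
(γ ⊃ α) ⊃ β = 1 ⊃ 2/7 = 2/7
¬((γ ⊃ α) ⊃ β) = ¬2/7 = 5/7
¬¬((γ ⊃ α) ⊃ β) = ¬5/7 = 2/7
¬¬¬((γ ⊃ α) ⊃ β) = ¬2/7 = 5/7
¬β = ¬2/7 = 5/7
¬β ∧ α = 5/7 ∧ 5/7 = 5/7
α ⊃ (¬β ∧ α) = 5/7 ⊃ 5/7 = 1
β ≡ γ = 2/7 ≡ 1/7 = 6/7
¬(β ≡ γ) = ¬6/7 = 1/7
(α ⊃ (¬β ∧ α)) ≡ ¬(β ≡ γ) = 1 ≡ 1/7 = 1/7
¬¬¬((γ ⊃ α) ⊃ β) ∧ ((α ⊃ (¬β ∧ α)) ≡ ¬(β ≡ γ)) = 5/7 ∧ 1/7 = 1/7
¬β = ¬2/7 = 5/7
¬¬β = ¬5/7 = 2/7
β ⊃ β = 2/7 ⊃ 2/7 = 1
¬¬β ∨ (β ⊃ β) = 2/7 ∨ 1 = 1
β ∨ γ = 2/7 ∨ 1/7 = 2/7
(β ∨ γ) ⊃ γ = 2/7 ⊃ 1/7 = 6/7
γ ∨ γ = 1/7 ∨ 1/7 = 1/7
γ ∨ (γ ∨ γ) = 1/7 ∨ 1/7 = 1/7
((β ∨ γ) ⊃ γ) ∨ (γ ∨ (γ ∨ γ)) = 6/7 ∨ 1/7 = 6/7
¬(((β ∨ γ) ⊃ γ) ∨ (γ ∨ (γ ∨ γ))) = ¬6/7 = 1/7
(¬¬β ∨ (β ⊃ β)) ∨ ¬(((β ∨ γ) ⊃ γ) ∨ (γ ∨ (γ ∨ γ))) = 1 ∨ 1/7 = 1
(¬¬¬((γ ⊃ α) ⊃ β) ∧ ((α ⊃ (¬β ∧ α)) ≡ ¬(β ≡ γ))) ∧ ((¬¬β ∨ (β ⊃ β)) ∨ ¬(((β ∨ γ) ⊃ γ) ∨ (γ ∨ (γ ∨ γ)))) = 1/7 ∧ 1 = 1/7

1/7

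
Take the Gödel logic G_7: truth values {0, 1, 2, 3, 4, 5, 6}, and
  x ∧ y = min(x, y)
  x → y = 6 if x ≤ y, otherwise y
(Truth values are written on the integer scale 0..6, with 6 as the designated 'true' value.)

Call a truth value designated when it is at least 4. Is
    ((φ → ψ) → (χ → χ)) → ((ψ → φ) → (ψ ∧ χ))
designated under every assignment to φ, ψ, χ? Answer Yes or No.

Counterexample: take φ = 0, ψ = 0, χ = 0.
φ → ψ = 0 → 0 = 6
χ → χ = 0 → 0 = 6
(φ → ψ) → (χ → χ) = 6 → 6 = 6
ψ → φ = 0 → 0 = 6
ψ ∧ χ = 0 ∧ 0 = 0
(ψ → φ) → (ψ ∧ χ) = 6 → 0 = 0
((φ → ψ) → (χ → χ)) → ((ψ → φ) → (ψ ∧ χ)) = 6 → 0 = 0
This gives 0, which is below 4.

No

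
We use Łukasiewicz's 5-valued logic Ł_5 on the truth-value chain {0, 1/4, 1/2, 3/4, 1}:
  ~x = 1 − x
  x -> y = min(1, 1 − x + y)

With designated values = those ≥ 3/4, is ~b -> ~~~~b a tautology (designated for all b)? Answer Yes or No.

No

Counterexample: take b = 0.
~b = ~0 = 1
~b = ~0 = 1
~~b = ~1 = 0
~~~b = ~0 = 1
~~~~b = ~1 = 0
~b -> ~~~~b = 1 -> 0 = 0
This gives 0, which is below 3/4.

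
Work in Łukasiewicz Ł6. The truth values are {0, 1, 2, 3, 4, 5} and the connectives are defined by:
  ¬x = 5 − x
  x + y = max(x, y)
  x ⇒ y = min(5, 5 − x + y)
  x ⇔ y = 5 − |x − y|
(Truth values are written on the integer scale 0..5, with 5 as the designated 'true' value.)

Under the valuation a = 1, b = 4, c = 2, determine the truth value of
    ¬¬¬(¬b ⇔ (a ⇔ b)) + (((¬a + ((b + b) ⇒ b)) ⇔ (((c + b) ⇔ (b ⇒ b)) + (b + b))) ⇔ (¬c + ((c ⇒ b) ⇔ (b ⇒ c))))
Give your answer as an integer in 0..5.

¬b = ¬4 = 1
a ⇔ b = 1 ⇔ 4 = 2
¬b ⇔ (a ⇔ b) = 1 ⇔ 2 = 4
¬(¬b ⇔ (a ⇔ b)) = ¬4 = 1
¬¬(¬b ⇔ (a ⇔ b)) = ¬1 = 4
¬¬¬(¬b ⇔ (a ⇔ b)) = ¬4 = 1
¬a = ¬1 = 4
b + b = 4 + 4 = 4
(b + b) ⇒ b = 4 ⇒ 4 = 5
¬a + ((b + b) ⇒ b) = 4 + 5 = 5
c + b = 2 + 4 = 4
b ⇒ b = 4 ⇒ 4 = 5
(c + b) ⇔ (b ⇒ b) = 4 ⇔ 5 = 4
b + b = 4 + 4 = 4
((c + b) ⇔ (b ⇒ b)) + (b + b) = 4 + 4 = 4
(¬a + ((b + b) ⇒ b)) ⇔ (((c + b) ⇔ (b ⇒ b)) + (b + b)) = 5 ⇔ 4 = 4
¬c = ¬2 = 3
c ⇒ b = 2 ⇒ 4 = 5
b ⇒ c = 4 ⇒ 2 = 3
(c ⇒ b) ⇔ (b ⇒ c) = 5 ⇔ 3 = 3
¬c + ((c ⇒ b) ⇔ (b ⇒ c)) = 3 + 3 = 3
((¬a + ((b + b) ⇒ b)) ⇔ (((c + b) ⇔ (b ⇒ b)) + (b + b))) ⇔ (¬c + ((c ⇒ b) ⇔ (b ⇒ c))) = 4 ⇔ 3 = 4
¬¬¬(¬b ⇔ (a ⇔ b)) + (((¬a + ((b + b) ⇒ b)) ⇔ (((c + b) ⇔ (b ⇒ b)) + (b + b))) ⇔ (¬c + ((c ⇒ b) ⇔ (b ⇒ c)))) = 1 + 4 = 4

4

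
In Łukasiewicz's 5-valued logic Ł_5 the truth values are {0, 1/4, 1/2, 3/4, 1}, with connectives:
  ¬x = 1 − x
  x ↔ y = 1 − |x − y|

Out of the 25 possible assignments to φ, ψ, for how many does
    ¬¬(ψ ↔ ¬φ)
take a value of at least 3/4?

value 1: 5 assignments (counts)
value 3/4: 8 assignments (counts)
value 1/2: 6 assignments
value 1/4: 4 assignments
value 0: 2 assignments
So 13 of the 25 assignments meet the threshold.

13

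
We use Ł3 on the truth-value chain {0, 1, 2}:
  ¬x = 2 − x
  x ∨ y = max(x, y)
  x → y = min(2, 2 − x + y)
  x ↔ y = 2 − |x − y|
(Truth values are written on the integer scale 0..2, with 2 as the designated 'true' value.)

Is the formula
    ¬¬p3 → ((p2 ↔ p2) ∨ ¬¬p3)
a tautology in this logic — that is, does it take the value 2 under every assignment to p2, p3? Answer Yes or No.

p2 = 0, p3 = 0 ↦ 2
p2 = 0, p3 = 1 ↦ 2
p2 = 0, p3 = 2 ↦ 2
p2 = 1, p3 = 0 ↦ 2
p2 = 1, p3 = 1 ↦ 2
p2 = 1, p3 = 2 ↦ 2
p2 = 2, p3 = 0 ↦ 2
p2 = 2, p3 = 1 ↦ 2
p2 = 2, p3 = 2 ↦ 2
Every assignment gives a value ≥ 2.

Yes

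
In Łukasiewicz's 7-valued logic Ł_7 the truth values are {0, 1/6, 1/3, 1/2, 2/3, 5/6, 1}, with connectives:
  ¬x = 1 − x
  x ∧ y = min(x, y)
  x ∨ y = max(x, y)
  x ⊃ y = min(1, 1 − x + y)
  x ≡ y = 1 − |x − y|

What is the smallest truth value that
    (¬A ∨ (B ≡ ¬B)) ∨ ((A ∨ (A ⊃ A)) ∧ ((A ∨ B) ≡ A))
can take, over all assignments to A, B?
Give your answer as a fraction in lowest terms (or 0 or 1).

Take A = 1/2, B = 1:
¬A = ¬1/2 = 1/2
¬B = ¬1 = 0
B ≡ ¬B = 1 ≡ 0 = 0
¬A ∨ (B ≡ ¬B) = 1/2 ∨ 0 = 1/2
A ⊃ A = 1/2 ⊃ 1/2 = 1
A ∨ (A ⊃ A) = 1/2 ∨ 1 = 1
A ∨ B = 1/2 ∨ 1 = 1
(A ∨ B) ≡ A = 1 ≡ 1/2 = 1/2
(A ∨ (A ⊃ A)) ∧ ((A ∨ B) ≡ A) = 1 ∧ 1/2 = 1/2
(¬A ∨ (B ≡ ¬B)) ∨ ((A ∨ (A ⊃ A)) ∧ ((A ∨ B) ≡ A)) = 1/2 ∨ 1/2 = 1/2
No assignment yields a value below 1/2, so this is the minimum.

1/2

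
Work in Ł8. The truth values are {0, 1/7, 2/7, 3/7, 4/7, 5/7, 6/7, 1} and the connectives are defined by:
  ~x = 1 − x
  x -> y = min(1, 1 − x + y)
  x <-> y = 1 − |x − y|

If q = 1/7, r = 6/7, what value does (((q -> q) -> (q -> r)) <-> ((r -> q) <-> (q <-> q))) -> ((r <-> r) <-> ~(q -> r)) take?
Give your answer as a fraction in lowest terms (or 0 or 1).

q -> q = 1/7 -> 1/7 = 1
q -> r = 1/7 -> 6/7 = 1
(q -> q) -> (q -> r) = 1 -> 1 = 1
r -> q = 6/7 -> 1/7 = 2/7
q <-> q = 1/7 <-> 1/7 = 1
(r -> q) <-> (q <-> q) = 2/7 <-> 1 = 2/7
((q -> q) -> (q -> r)) <-> ((r -> q) <-> (q <-> q)) = 1 <-> 2/7 = 2/7
r <-> r = 6/7 <-> 6/7 = 1
q -> r = 1/7 -> 6/7 = 1
~(q -> r) = ~1 = 0
(r <-> r) <-> ~(q -> r) = 1 <-> 0 = 0
(((q -> q) -> (q -> r)) <-> ((r -> q) <-> (q <-> q))) -> ((r <-> r) <-> ~(q -> r)) = 2/7 -> 0 = 5/7

5/7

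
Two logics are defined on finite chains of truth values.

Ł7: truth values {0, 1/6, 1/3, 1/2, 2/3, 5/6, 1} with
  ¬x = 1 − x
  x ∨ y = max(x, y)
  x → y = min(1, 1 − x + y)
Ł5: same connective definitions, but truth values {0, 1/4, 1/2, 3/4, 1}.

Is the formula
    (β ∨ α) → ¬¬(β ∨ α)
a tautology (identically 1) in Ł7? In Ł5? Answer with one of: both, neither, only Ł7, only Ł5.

both

In Ł7: every assignment gives 1 — tautology.
In Ł5: every assignment gives 1 — tautology.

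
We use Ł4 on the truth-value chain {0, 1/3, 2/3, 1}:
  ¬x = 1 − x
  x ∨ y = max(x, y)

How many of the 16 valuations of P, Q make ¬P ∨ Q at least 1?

P = 0, Q = 0 ↦ 1  ≥
P = 0, Q = 1/3 ↦ 1  ≥
P = 0, Q = 2/3 ↦ 1  ≥
P = 0, Q = 1 ↦ 1  ≥
P = 1/3, Q = 0 ↦ 2/3  <
P = 1/3, Q = 1/3 ↦ 2/3  <
P = 1/3, Q = 2/3 ↦ 2/3  <
P = 1/3, Q = 1 ↦ 1  ≥
P = 2/3, Q = 0 ↦ 1/3  <
P = 2/3, Q = 1/3 ↦ 1/3  <
P = 2/3, Q = 2/3 ↦ 2/3  <
P = 2/3, Q = 1 ↦ 1  ≥
P = 1, Q = 0 ↦ 0  <
P = 1, Q = 1/3 ↦ 1/3  <
P = 1, Q = 2/3 ↦ 2/3  <
P = 1, Q = 1 ↦ 1  ≥
So 7 of the 16 assignments meet the threshold.

7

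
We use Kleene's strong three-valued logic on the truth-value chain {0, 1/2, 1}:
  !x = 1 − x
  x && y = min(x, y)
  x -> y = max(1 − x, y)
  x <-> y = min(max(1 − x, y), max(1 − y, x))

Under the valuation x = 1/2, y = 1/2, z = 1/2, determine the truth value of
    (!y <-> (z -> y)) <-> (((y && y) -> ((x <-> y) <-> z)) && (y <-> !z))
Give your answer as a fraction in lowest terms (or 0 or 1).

!y = !1/2 = 1/2
z -> y = 1/2 -> 1/2 = 1/2
!y <-> (z -> y) = 1/2 <-> 1/2 = 1/2
y && y = 1/2 && 1/2 = 1/2
x <-> y = 1/2 <-> 1/2 = 1/2
(x <-> y) <-> z = 1/2 <-> 1/2 = 1/2
(y && y) -> ((x <-> y) <-> z) = 1/2 -> 1/2 = 1/2
!z = !1/2 = 1/2
y <-> !z = 1/2 <-> 1/2 = 1/2
((y && y) -> ((x <-> y) <-> z)) && (y <-> !z) = 1/2 && 1/2 = 1/2
(!y <-> (z -> y)) <-> (((y && y) -> ((x <-> y) <-> z)) && (y <-> !z)) = 1/2 <-> 1/2 = 1/2

1/2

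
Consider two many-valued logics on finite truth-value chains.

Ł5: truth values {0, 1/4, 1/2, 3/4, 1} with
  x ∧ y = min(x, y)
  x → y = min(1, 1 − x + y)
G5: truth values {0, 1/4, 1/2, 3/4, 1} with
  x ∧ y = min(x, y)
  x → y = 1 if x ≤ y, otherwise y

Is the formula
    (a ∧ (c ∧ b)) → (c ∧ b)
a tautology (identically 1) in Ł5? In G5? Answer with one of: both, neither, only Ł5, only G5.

both

In Ł5: every assignment gives 1 — tautology.
In G5: every assignment gives 1 — tautology.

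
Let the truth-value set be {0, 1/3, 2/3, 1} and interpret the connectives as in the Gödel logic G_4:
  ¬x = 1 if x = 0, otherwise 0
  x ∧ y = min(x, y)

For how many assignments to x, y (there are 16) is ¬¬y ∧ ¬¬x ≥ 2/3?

9

x = 0, y = 0 ↦ 0  <
x = 0, y = 1/3 ↦ 0  <
x = 0, y = 2/3 ↦ 0  <
x = 0, y = 1 ↦ 0  <
x = 1/3, y = 0 ↦ 0  <
x = 1/3, y = 1/3 ↦ 1  ≥
x = 1/3, y = 2/3 ↦ 1  ≥
x = 1/3, y = 1 ↦ 1  ≥
x = 2/3, y = 0 ↦ 0  <
x = 2/3, y = 1/3 ↦ 1  ≥
x = 2/3, y = 2/3 ↦ 1  ≥
x = 2/3, y = 1 ↦ 1  ≥
x = 1, y = 0 ↦ 0  <
x = 1, y = 1/3 ↦ 1  ≥
x = 1, y = 2/3 ↦ 1  ≥
x = 1, y = 1 ↦ 1  ≥
So 9 of the 16 assignments meet the threshold.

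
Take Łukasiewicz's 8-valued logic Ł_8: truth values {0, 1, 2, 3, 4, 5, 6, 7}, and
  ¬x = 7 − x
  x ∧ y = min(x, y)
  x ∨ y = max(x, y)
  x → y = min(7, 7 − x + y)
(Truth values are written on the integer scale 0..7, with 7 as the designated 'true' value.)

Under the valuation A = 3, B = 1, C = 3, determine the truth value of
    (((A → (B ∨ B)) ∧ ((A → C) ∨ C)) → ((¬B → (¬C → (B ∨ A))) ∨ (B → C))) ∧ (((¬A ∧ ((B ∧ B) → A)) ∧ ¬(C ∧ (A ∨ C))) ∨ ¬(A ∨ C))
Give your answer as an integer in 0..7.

B ∨ B = 1 ∨ 1 = 1
A → (B ∨ B) = 3 → 1 = 5
A → C = 3 → 3 = 7
(A → C) ∨ C = 7 ∨ 3 = 7
(A → (B ∨ B)) ∧ ((A → C) ∨ C) = 5 ∧ 7 = 5
¬B = ¬1 = 6
¬C = ¬3 = 4
B ∨ A = 1 ∨ 3 = 3
¬C → (B ∨ A) = 4 → 3 = 6
¬B → (¬C → (B ∨ A)) = 6 → 6 = 7
B → C = 1 → 3 = 7
(¬B → (¬C → (B ∨ A))) ∨ (B → C) = 7 ∨ 7 = 7
((A → (B ∨ B)) ∧ ((A → C) ∨ C)) → ((¬B → (¬C → (B ∨ A))) ∨ (B → C)) = 5 → 7 = 7
¬A = ¬3 = 4
B ∧ B = 1 ∧ 1 = 1
(B ∧ B) → A = 1 → 3 = 7
¬A ∧ ((B ∧ B) → A) = 4 ∧ 7 = 4
A ∨ C = 3 ∨ 3 = 3
C ∧ (A ∨ C) = 3 ∧ 3 = 3
¬(C ∧ (A ∨ C)) = ¬3 = 4
(¬A ∧ ((B ∧ B) → A)) ∧ ¬(C ∧ (A ∨ C)) = 4 ∧ 4 = 4
A ∨ C = 3 ∨ 3 = 3
¬(A ∨ C) = ¬3 = 4
((¬A ∧ ((B ∧ B) → A)) ∧ ¬(C ∧ (A ∨ C))) ∨ ¬(A ∨ C) = 4 ∨ 4 = 4
(((A → (B ∨ B)) ∧ ((A → C) ∨ C)) → ((¬B → (¬C → (B ∨ A))) ∨ (B → C))) ∧ (((¬A ∧ ((B ∧ B) → A)) ∧ ¬(C ∧ (A ∨ C))) ∨ ¬(A ∨ C)) = 7 ∧ 4 = 4

4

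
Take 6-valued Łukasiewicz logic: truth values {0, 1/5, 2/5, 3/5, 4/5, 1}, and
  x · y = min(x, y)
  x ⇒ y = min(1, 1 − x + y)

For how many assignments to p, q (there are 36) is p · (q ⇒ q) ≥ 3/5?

18

value 1: 6 assignments (counts)
value 4/5: 6 assignments (counts)
value 3/5: 6 assignments (counts)
value 2/5: 6 assignments
value 1/5: 6 assignments
value 0: 6 assignments
So 18 of the 36 assignments meet the threshold.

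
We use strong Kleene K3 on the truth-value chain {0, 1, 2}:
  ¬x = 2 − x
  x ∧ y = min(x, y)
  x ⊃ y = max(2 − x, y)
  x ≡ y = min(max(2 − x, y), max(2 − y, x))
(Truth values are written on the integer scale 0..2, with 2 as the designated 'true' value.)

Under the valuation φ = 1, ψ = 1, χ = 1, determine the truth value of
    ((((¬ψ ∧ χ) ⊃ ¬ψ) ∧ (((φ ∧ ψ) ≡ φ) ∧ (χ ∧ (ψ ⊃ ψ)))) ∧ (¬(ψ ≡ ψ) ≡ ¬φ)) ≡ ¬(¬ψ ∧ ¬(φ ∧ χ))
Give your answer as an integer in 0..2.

1

¬ψ = ¬1 = 1
¬ψ ∧ χ = 1 ∧ 1 = 1
¬ψ = ¬1 = 1
(¬ψ ∧ χ) ⊃ ¬ψ = 1 ⊃ 1 = 1
φ ∧ ψ = 1 ∧ 1 = 1
(φ ∧ ψ) ≡ φ = 1 ≡ 1 = 1
ψ ⊃ ψ = 1 ⊃ 1 = 1
χ ∧ (ψ ⊃ ψ) = 1 ∧ 1 = 1
((φ ∧ ψ) ≡ φ) ∧ (χ ∧ (ψ ⊃ ψ)) = 1 ∧ 1 = 1
((¬ψ ∧ χ) ⊃ ¬ψ) ∧ (((φ ∧ ψ) ≡ φ) ∧ (χ ∧ (ψ ⊃ ψ))) = 1 ∧ 1 = 1
ψ ≡ ψ = 1 ≡ 1 = 1
¬(ψ ≡ ψ) = ¬1 = 1
¬φ = ¬1 = 1
¬(ψ ≡ ψ) ≡ ¬φ = 1 ≡ 1 = 1
(((¬ψ ∧ χ) ⊃ ¬ψ) ∧ (((φ ∧ ψ) ≡ φ) ∧ (χ ∧ (ψ ⊃ ψ)))) ∧ (¬(ψ ≡ ψ) ≡ ¬φ) = 1 ∧ 1 = 1
¬ψ = ¬1 = 1
φ ∧ χ = 1 ∧ 1 = 1
¬(φ ∧ χ) = ¬1 = 1
¬ψ ∧ ¬(φ ∧ χ) = 1 ∧ 1 = 1
¬(¬ψ ∧ ¬(φ ∧ χ)) = ¬1 = 1
((((¬ψ ∧ χ) ⊃ ¬ψ) ∧ (((φ ∧ ψ) ≡ φ) ∧ (χ ∧ (ψ ⊃ ψ)))) ∧ (¬(ψ ≡ ψ) ≡ ¬φ)) ≡ ¬(¬ψ ∧ ¬(φ ∧ χ)) = 1 ≡ 1 = 1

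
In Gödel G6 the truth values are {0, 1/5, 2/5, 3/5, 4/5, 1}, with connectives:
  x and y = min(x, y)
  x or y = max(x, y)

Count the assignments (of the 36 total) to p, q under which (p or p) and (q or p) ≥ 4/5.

value 1: 6 assignments (counts)
value 4/5: 6 assignments (counts)
value 3/5: 6 assignments
value 2/5: 6 assignments
value 1/5: 6 assignments
value 0: 6 assignments
So 12 of the 36 assignments meet the threshold.

12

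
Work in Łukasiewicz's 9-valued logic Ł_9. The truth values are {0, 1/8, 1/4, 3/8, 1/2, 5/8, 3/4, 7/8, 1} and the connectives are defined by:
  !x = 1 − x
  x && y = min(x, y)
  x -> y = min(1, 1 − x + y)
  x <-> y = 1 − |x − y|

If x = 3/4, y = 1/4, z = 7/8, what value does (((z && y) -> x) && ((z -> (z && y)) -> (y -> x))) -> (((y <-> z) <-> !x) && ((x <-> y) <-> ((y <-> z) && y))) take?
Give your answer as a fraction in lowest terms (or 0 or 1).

z && y = 7/8 && 1/4 = 1/4
(z && y) -> x = 1/4 -> 3/4 = 1
z && y = 7/8 && 1/4 = 1/4
z -> (z && y) = 7/8 -> 1/4 = 3/8
y -> x = 1/4 -> 3/4 = 1
(z -> (z && y)) -> (y -> x) = 3/8 -> 1 = 1
((z && y) -> x) && ((z -> (z && y)) -> (y -> x)) = 1 && 1 = 1
y <-> z = 1/4 <-> 7/8 = 3/8
!x = !3/4 = 1/4
(y <-> z) <-> !x = 3/8 <-> 1/4 = 7/8
x <-> y = 3/4 <-> 1/4 = 1/2
y <-> z = 1/4 <-> 7/8 = 3/8
(y <-> z) && y = 3/8 && 1/4 = 1/4
(x <-> y) <-> ((y <-> z) && y) = 1/2 <-> 1/4 = 3/4
((y <-> z) <-> !x) && ((x <-> y) <-> ((y <-> z) && y)) = 7/8 && 3/4 = 3/4
(((z && y) -> x) && ((z -> (z && y)) -> (y -> x))) -> (((y <-> z) <-> !x) && ((x <-> y) <-> ((y <-> z) && y))) = 1 -> 3/4 = 3/4

3/4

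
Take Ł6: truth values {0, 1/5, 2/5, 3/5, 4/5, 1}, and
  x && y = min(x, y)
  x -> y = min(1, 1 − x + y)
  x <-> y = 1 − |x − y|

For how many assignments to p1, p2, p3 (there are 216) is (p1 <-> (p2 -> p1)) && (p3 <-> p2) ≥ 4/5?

value 1: 11 assignments (counts)
value 4/5: 41 assignments (counts)
value 3/5: 56 assignments
value 2/5: 54 assignments
value 1/5: 37 assignments
value 0: 17 assignments
So 52 of the 216 assignments meet the threshold.

52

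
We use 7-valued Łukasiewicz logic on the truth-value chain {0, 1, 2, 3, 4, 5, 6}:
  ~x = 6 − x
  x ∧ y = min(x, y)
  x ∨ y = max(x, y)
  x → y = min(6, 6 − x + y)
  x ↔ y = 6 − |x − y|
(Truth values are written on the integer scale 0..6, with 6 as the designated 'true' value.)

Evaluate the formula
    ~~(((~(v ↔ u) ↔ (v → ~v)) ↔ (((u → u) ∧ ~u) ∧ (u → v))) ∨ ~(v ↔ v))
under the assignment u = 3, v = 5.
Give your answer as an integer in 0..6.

v ↔ u = 5 ↔ 3 = 4
~(v ↔ u) = ~4 = 2
~v = ~5 = 1
v → ~v = 5 → 1 = 2
~(v ↔ u) ↔ (v → ~v) = 2 ↔ 2 = 6
u → u = 3 → 3 = 6
~u = ~3 = 3
(u → u) ∧ ~u = 6 ∧ 3 = 3
u → v = 3 → 5 = 6
((u → u) ∧ ~u) ∧ (u → v) = 3 ∧ 6 = 3
(~(v ↔ u) ↔ (v → ~v)) ↔ (((u → u) ∧ ~u) ∧ (u → v)) = 6 ↔ 3 = 3
v ↔ v = 5 ↔ 5 = 6
~(v ↔ v) = ~6 = 0
((~(v ↔ u) ↔ (v → ~v)) ↔ (((u → u) ∧ ~u) ∧ (u → v))) ∨ ~(v ↔ v) = 3 ∨ 0 = 3
~(((~(v ↔ u) ↔ (v → ~v)) ↔ (((u → u) ∧ ~u) ∧ (u → v))) ∨ ~(v ↔ v)) = ~3 = 3
~~(((~(v ↔ u) ↔ (v → ~v)) ↔ (((u → u) ∧ ~u) ∧ (u → v))) ∨ ~(v ↔ v)) = ~3 = 3

3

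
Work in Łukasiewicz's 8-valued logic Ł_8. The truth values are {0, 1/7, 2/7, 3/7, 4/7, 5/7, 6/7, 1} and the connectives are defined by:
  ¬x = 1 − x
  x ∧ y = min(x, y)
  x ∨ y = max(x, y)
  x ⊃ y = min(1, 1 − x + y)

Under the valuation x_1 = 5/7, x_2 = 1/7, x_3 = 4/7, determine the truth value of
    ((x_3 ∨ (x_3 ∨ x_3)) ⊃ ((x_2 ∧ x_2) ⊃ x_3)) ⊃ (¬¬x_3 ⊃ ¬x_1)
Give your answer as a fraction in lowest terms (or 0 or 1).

5/7

x_3 ∨ x_3 = 4/7 ∨ 4/7 = 4/7
x_3 ∨ (x_3 ∨ x_3) = 4/7 ∨ 4/7 = 4/7
x_2 ∧ x_2 = 1/7 ∧ 1/7 = 1/7
(x_2 ∧ x_2) ⊃ x_3 = 1/7 ⊃ 4/7 = 1
(x_3 ∨ (x_3 ∨ x_3)) ⊃ ((x_2 ∧ x_2) ⊃ x_3) = 4/7 ⊃ 1 = 1
¬x_3 = ¬4/7 = 3/7
¬¬x_3 = ¬3/7 = 4/7
¬x_1 = ¬5/7 = 2/7
¬¬x_3 ⊃ ¬x_1 = 4/7 ⊃ 2/7 = 5/7
((x_3 ∨ (x_3 ∨ x_3)) ⊃ ((x_2 ∧ x_2) ⊃ x_3)) ⊃ (¬¬x_3 ⊃ ¬x_1) = 1 ⊃ 5/7 = 5/7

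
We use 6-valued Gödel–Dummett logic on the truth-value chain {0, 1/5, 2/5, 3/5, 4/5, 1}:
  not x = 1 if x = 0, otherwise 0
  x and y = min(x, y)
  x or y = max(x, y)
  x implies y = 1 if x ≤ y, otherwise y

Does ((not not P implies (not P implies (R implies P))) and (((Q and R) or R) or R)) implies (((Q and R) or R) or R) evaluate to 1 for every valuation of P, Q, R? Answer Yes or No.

At P = 3/5, Q = 0, R = 4/5, for instance:
not P = not 3/5 = 0
not not P = not 0 = 1
not P = not 3/5 = 0
R implies P = 4/5 implies 3/5 = 3/5
not P implies (R implies P) = 0 implies 3/5 = 1
not not P implies (not P implies (R implies P)) = 1 implies 1 = 1
Q and R = 0 and 4/5 = 0
(Q and R) or R = 0 or 4/5 = 4/5
((Q and R) or R) or R = 4/5 or 4/5 = 4/5
(not not P implies (not P implies (R implies P))) and (((Q and R) or R) or R) = 1 and 4/5 = 4/5
((not not P implies (not P implies (R implies P))) and (((Q and R) or R) or R)) implies (((Q and R) or R) or R) = 4/5 implies 4/5 = 1
and checking the remaining 215 assignments likewise gives ≥ 1 in every case.

Yes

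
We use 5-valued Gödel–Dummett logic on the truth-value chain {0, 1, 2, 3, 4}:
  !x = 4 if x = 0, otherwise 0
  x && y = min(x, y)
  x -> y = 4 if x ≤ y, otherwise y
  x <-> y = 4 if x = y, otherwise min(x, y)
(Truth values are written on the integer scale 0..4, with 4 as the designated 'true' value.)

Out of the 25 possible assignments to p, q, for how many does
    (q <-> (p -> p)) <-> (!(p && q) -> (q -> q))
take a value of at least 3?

10

value 4: 5 assignments (counts)
value 3: 5 assignments (counts)
value 2: 5 assignments
value 1: 5 assignments
value 0: 5 assignments
So 10 of the 25 assignments meet the threshold.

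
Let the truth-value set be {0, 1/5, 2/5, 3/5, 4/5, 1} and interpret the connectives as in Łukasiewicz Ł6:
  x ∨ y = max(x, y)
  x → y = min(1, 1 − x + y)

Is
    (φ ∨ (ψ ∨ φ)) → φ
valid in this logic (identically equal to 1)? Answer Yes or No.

No

Counterexample: take φ = 0, ψ = 1/5.
ψ ∨ φ = 1/5 ∨ 0 = 1/5
φ ∨ (ψ ∨ φ) = 0 ∨ 1/5 = 1/5
(φ ∨ (ψ ∨ φ)) → φ = 1/5 → 0 = 4/5
This gives 4/5 ≠ 1.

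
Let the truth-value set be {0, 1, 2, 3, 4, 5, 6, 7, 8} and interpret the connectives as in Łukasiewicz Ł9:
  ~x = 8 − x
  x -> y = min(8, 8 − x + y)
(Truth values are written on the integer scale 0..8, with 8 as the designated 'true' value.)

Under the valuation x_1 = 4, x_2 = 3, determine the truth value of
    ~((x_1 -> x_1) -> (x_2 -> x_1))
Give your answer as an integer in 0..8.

0

x_1 -> x_1 = 4 -> 4 = 8
x_2 -> x_1 = 3 -> 4 = 8
(x_1 -> x_1) -> (x_2 -> x_1) = 8 -> 8 = 8
~((x_1 -> x_1) -> (x_2 -> x_1)) = ~8 = 0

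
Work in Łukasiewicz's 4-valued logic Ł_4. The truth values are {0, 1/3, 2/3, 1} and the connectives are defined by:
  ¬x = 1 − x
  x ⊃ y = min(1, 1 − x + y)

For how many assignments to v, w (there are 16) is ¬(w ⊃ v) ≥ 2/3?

v = 0, w = 0 ↦ 0  <
v = 0, w = 1/3 ↦ 1/3  <
v = 0, w = 2/3 ↦ 2/3  ≥
v = 0, w = 1 ↦ 1  ≥
v = 1/3, w = 0 ↦ 0  <
v = 1/3, w = 1/3 ↦ 0  <
v = 1/3, w = 2/3 ↦ 1/3  <
v = 1/3, w = 1 ↦ 2/3  ≥
v = 2/3, w = 0 ↦ 0  <
v = 2/3, w = 1/3 ↦ 0  <
v = 2/3, w = 2/3 ↦ 0  <
v = 2/3, w = 1 ↦ 1/3  <
v = 1, w = 0 ↦ 0  <
v = 1, w = 1/3 ↦ 0  <
v = 1, w = 2/3 ↦ 0  <
v = 1, w = 1 ↦ 0  <
So 3 of the 16 assignments meet the threshold.

3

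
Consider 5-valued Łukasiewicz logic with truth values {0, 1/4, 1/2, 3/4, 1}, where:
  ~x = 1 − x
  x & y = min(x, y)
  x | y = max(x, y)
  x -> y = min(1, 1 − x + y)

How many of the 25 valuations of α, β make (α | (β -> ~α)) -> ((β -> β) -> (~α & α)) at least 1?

value 1: 1 assignment (counts)
value 3/4: 1 assignment
value 1/2: 7 assignments
value 1/4: 6 assignments
value 0: 10 assignments
So 1 of the 25 assignments meets the threshold.

1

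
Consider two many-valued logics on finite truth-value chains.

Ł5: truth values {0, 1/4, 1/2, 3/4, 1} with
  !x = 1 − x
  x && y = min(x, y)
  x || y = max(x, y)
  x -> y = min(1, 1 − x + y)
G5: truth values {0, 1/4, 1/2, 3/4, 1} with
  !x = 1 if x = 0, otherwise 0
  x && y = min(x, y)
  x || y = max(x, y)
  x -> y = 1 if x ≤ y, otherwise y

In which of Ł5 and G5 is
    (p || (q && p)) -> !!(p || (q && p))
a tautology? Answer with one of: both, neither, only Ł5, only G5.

both

In Ł5: every assignment gives 1 — tautology.
In G5: every assignment gives 1 — tautology.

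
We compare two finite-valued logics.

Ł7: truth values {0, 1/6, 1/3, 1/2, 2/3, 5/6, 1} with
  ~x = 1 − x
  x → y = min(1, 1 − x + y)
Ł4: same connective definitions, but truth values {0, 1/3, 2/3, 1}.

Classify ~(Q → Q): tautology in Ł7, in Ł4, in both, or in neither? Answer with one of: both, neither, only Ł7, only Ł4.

neither

In Ł7: at Q = 0 the value is 0 — not a tautology.
In Ł4: at Q = 0 the value is 0 — not a tautology.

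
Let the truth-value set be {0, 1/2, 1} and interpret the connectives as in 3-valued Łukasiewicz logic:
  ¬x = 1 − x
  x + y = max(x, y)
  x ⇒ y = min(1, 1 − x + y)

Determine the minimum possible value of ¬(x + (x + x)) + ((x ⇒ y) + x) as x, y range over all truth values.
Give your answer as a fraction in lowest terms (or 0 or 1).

1/2

Take x = 1/2, y = 0:
x + x = 1/2 + 1/2 = 1/2
x + (x + x) = 1/2 + 1/2 = 1/2
¬(x + (x + x)) = ¬1/2 = 1/2
x ⇒ y = 1/2 ⇒ 0 = 1/2
(x ⇒ y) + x = 1/2 + 1/2 = 1/2
¬(x + (x + x)) + ((x ⇒ y) + x) = 1/2 + 1/2 = 1/2
No assignment yields a value below 1/2, so this is the minimum.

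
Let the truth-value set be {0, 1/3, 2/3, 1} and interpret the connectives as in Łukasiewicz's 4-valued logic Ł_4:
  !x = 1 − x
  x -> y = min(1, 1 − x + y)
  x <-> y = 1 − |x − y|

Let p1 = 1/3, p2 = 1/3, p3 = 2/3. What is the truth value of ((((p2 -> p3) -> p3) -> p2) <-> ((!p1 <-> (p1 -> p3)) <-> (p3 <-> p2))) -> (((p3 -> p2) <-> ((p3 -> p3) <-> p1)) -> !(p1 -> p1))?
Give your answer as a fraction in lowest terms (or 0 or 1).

p2 -> p3 = 1/3 -> 2/3 = 1
(p2 -> p3) -> p3 = 1 -> 2/3 = 2/3
((p2 -> p3) -> p3) -> p2 = 2/3 -> 1/3 = 2/3
!p1 = !1/3 = 2/3
p1 -> p3 = 1/3 -> 2/3 = 1
!p1 <-> (p1 -> p3) = 2/3 <-> 1 = 2/3
p3 <-> p2 = 2/3 <-> 1/3 = 2/3
(!p1 <-> (p1 -> p3)) <-> (p3 <-> p2) = 2/3 <-> 2/3 = 1
(((p2 -> p3) -> p3) -> p2) <-> ((!p1 <-> (p1 -> p3)) <-> (p3 <-> p2)) = 2/3 <-> 1 = 2/3
p3 -> p2 = 2/3 -> 1/3 = 2/3
p3 -> p3 = 2/3 -> 2/3 = 1
(p3 -> p3) <-> p1 = 1 <-> 1/3 = 1/3
(p3 -> p2) <-> ((p3 -> p3) <-> p1) = 2/3 <-> 1/3 = 2/3
p1 -> p1 = 1/3 -> 1/3 = 1
!(p1 -> p1) = !1 = 0
((p3 -> p2) <-> ((p3 -> p3) <-> p1)) -> !(p1 -> p1) = 2/3 -> 0 = 1/3
((((p2 -> p3) -> p3) -> p2) <-> ((!p1 <-> (p1 -> p3)) <-> (p3 <-> p2))) -> (((p3 -> p2) <-> ((p3 -> p3) <-> p1)) -> !(p1 -> p1)) = 2/3 -> 1/3 = 2/3

2/3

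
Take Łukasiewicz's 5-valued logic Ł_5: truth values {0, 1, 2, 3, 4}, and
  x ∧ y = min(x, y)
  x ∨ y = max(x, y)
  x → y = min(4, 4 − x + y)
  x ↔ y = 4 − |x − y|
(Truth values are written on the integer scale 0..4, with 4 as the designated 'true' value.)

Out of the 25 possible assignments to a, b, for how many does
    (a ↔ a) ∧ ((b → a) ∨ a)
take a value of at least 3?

value 4: 15 assignments (counts)
value 3: 4 assignments (counts)
value 2: 3 assignments
value 1: 2 assignments
value 0: 1 assignment
So 19 of the 25 assignments meet the threshold.

19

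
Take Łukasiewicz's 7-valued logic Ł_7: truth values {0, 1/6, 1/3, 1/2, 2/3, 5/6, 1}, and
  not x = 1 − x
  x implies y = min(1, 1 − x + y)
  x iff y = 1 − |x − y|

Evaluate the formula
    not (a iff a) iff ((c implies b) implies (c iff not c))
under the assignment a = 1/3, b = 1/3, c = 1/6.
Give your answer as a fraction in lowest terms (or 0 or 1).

2/3

a iff a = 1/3 iff 1/3 = 1
not (a iff a) = not 1 = 0
c implies b = 1/6 implies 1/3 = 1
not c = not 1/6 = 5/6
c iff not c = 1/6 iff 5/6 = 1/3
(c implies b) implies (c iff not c) = 1 implies 1/3 = 1/3
not (a iff a) iff ((c implies b) implies (c iff not c)) = 0 iff 1/3 = 2/3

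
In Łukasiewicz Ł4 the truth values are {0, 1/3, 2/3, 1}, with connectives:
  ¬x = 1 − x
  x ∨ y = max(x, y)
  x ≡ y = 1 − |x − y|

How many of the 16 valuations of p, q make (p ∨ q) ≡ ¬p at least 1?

p = 0, q = 0 ↦ 0  <
p = 0, q = 1/3 ↦ 1/3  <
p = 0, q = 2/3 ↦ 2/3  <
p = 0, q = 1 ↦ 1  ≥
p = 1/3, q = 0 ↦ 2/3  <
p = 1/3, q = 1/3 ↦ 2/3  <
p = 1/3, q = 2/3 ↦ 1  ≥
p = 1/3, q = 1 ↦ 2/3  <
p = 2/3, q = 0 ↦ 2/3  <
p = 2/3, q = 1/3 ↦ 2/3  <
p = 2/3, q = 2/3 ↦ 2/3  <
p = 2/3, q = 1 ↦ 1/3  <
p = 1, q = 0 ↦ 0  <
p = 1, q = 1/3 ↦ 0  <
p = 1, q = 2/3 ↦ 0  <
p = 1, q = 1 ↦ 0  <
So 2 of the 16 assignments meet the threshold.

2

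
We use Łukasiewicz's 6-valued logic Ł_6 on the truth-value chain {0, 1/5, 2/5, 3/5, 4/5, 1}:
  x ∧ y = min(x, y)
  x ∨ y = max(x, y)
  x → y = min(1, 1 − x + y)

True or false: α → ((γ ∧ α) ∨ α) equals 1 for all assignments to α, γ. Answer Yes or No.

At α = 3/5, γ = 2/5, for instance:
γ ∧ α = 2/5 ∧ 3/5 = 2/5
(γ ∧ α) ∨ α = 2/5 ∨ 3/5 = 3/5
α → ((γ ∧ α) ∨ α) = 3/5 → 3/5 = 1
and checking the remaining 35 assignments likewise gives ≥ 1 in every case.

Yes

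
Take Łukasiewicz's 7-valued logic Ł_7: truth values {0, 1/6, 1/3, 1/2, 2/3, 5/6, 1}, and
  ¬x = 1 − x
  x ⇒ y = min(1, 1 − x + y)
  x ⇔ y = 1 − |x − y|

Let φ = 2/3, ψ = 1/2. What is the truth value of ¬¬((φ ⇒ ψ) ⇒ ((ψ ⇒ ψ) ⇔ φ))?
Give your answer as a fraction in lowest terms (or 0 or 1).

5/6

φ ⇒ ψ = 2/3 ⇒ 1/2 = 5/6
ψ ⇒ ψ = 1/2 ⇒ 1/2 = 1
(ψ ⇒ ψ) ⇔ φ = 1 ⇔ 2/3 = 2/3
(φ ⇒ ψ) ⇒ ((ψ ⇒ ψ) ⇔ φ) = 5/6 ⇒ 2/3 = 5/6
¬((φ ⇒ ψ) ⇒ ((ψ ⇒ ψ) ⇔ φ)) = ¬5/6 = 1/6
¬¬((φ ⇒ ψ) ⇒ ((ψ ⇒ ψ) ⇔ φ)) = ¬1/6 = 5/6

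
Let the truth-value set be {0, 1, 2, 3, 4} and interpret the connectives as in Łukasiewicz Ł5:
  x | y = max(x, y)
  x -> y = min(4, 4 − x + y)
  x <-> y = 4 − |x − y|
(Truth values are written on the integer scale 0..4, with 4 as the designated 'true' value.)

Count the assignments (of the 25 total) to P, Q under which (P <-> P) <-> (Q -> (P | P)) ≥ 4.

value 4: 15 assignments (counts)
value 3: 4 assignments
value 2: 3 assignments
value 1: 2 assignments
value 0: 1 assignment
So 15 of the 25 assignments meet the threshold.

15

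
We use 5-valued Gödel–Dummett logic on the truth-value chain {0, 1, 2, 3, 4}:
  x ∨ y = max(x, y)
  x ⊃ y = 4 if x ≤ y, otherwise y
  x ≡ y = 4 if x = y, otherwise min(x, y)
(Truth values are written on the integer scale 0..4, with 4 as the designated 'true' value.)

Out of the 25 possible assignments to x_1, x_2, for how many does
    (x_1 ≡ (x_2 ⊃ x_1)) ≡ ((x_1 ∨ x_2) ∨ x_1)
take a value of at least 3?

value 4: 19 assignments (counts)
value 3: 3 assignments (counts)
value 2: 2 assignments
value 1: 1 assignment
So 22 of the 25 assignments meet the threshold.

22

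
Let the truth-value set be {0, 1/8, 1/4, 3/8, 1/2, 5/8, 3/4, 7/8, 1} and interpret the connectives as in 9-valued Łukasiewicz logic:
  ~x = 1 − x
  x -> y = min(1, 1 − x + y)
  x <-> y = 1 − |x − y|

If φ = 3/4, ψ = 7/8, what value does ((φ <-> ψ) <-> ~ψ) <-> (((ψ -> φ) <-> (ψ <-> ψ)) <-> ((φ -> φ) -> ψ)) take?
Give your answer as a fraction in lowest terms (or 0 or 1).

φ <-> ψ = 3/4 <-> 7/8 = 7/8
~ψ = ~7/8 = 1/8
(φ <-> ψ) <-> ~ψ = 7/8 <-> 1/8 = 1/4
ψ -> φ = 7/8 -> 3/4 = 7/8
ψ <-> ψ = 7/8 <-> 7/8 = 1
(ψ -> φ) <-> (ψ <-> ψ) = 7/8 <-> 1 = 7/8
φ -> φ = 3/4 -> 3/4 = 1
(φ -> φ) -> ψ = 1 -> 7/8 = 7/8
((ψ -> φ) <-> (ψ <-> ψ)) <-> ((φ -> φ) -> ψ) = 7/8 <-> 7/8 = 1
((φ <-> ψ) <-> ~ψ) <-> (((ψ -> φ) <-> (ψ <-> ψ)) <-> ((φ -> φ) -> ψ)) = 1/4 <-> 1 = 1/4

1/4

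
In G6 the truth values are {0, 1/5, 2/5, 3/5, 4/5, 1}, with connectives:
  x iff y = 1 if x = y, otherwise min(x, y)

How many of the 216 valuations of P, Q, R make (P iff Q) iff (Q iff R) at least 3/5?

92

value 1: 76 assignments (counts)
value 4/5: 4 assignments (counts)
value 3/5: 12 assignments (counts)
value 2/5: 24 assignments
value 1/5: 40 assignments
value 0: 60 assignments
So 92 of the 216 assignments meet the threshold.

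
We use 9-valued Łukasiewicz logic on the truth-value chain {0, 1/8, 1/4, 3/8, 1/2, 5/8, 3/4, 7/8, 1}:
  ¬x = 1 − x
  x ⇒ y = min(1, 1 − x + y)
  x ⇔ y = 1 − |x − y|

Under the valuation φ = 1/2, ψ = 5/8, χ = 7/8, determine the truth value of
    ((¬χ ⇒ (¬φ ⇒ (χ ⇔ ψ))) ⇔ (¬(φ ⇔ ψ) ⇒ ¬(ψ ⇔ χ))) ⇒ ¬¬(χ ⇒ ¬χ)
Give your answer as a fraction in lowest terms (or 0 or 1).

¬χ = ¬7/8 = 1/8
¬φ = ¬1/2 = 1/2
χ ⇔ ψ = 7/8 ⇔ 5/8 = 3/4
¬φ ⇒ (χ ⇔ ψ) = 1/2 ⇒ 3/4 = 1
¬χ ⇒ (¬φ ⇒ (χ ⇔ ψ)) = 1/8 ⇒ 1 = 1
φ ⇔ ψ = 1/2 ⇔ 5/8 = 7/8
¬(φ ⇔ ψ) = ¬7/8 = 1/8
ψ ⇔ χ = 5/8 ⇔ 7/8 = 3/4
¬(ψ ⇔ χ) = ¬3/4 = 1/4
¬(φ ⇔ ψ) ⇒ ¬(ψ ⇔ χ) = 1/8 ⇒ 1/4 = 1
(¬χ ⇒ (¬φ ⇒ (χ ⇔ ψ))) ⇔ (¬(φ ⇔ ψ) ⇒ ¬(ψ ⇔ χ)) = 1 ⇔ 1 = 1
¬χ = ¬7/8 = 1/8
χ ⇒ ¬χ = 7/8 ⇒ 1/8 = 1/4
¬(χ ⇒ ¬χ) = ¬1/4 = 3/4
¬¬(χ ⇒ ¬χ) = ¬3/4 = 1/4
((¬χ ⇒ (¬φ ⇒ (χ ⇔ ψ))) ⇔ (¬(φ ⇔ ψ) ⇒ ¬(ψ ⇔ χ))) ⇒ ¬¬(χ ⇒ ¬χ) = 1 ⇒ 1/4 = 1/4

1/4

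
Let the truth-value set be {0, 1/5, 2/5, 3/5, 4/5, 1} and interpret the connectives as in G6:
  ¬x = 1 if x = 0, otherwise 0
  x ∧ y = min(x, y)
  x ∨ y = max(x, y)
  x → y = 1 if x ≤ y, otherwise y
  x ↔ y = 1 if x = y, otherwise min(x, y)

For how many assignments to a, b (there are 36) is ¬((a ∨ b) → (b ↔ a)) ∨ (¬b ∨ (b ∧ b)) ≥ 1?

value 1: 16 assignments (counts)
value 4/5: 5 assignments
value 3/5: 5 assignments
value 2/5: 5 assignments
value 1/5: 5 assignments
So 16 of the 36 assignments meet the threshold.

16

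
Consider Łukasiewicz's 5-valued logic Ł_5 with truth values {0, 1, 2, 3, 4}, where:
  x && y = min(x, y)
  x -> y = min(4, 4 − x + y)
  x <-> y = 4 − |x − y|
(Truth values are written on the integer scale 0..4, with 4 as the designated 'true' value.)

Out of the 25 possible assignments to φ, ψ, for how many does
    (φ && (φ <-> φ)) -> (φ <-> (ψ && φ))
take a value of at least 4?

19

value 4: 19 assignments (counts)
value 3: 2 assignments
value 2: 2 assignments
value 1: 1 assignment
value 0: 1 assignment
So 19 of the 25 assignments meet the threshold.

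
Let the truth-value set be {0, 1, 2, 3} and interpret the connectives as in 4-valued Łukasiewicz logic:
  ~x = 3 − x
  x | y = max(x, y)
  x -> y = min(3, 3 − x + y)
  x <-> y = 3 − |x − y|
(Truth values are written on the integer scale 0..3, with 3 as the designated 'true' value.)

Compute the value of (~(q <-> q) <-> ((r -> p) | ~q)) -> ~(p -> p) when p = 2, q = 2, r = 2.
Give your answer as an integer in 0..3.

3

q <-> q = 2 <-> 2 = 3
~(q <-> q) = ~3 = 0
r -> p = 2 -> 2 = 3
~q = ~2 = 1
(r -> p) | ~q = 3 | 1 = 3
~(q <-> q) <-> ((r -> p) | ~q) = 0 <-> 3 = 0
p -> p = 2 -> 2 = 3
~(p -> p) = ~3 = 0
(~(q <-> q) <-> ((r -> p) | ~q)) -> ~(p -> p) = 0 -> 0 = 3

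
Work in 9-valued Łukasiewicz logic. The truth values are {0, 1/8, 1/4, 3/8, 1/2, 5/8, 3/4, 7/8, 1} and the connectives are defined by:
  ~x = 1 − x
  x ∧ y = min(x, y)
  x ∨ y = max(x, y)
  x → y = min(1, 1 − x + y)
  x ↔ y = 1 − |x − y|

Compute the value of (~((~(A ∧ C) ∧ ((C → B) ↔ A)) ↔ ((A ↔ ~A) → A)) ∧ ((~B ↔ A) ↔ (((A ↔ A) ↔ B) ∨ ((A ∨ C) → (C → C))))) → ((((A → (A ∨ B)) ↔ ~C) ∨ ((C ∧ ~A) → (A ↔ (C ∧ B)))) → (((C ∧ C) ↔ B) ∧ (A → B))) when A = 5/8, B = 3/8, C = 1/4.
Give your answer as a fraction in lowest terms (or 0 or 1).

A ∧ C = 5/8 ∧ 1/4 = 1/4
~(A ∧ C) = ~1/4 = 3/4
C → B = 1/4 → 3/8 = 1
(C → B) ↔ A = 1 ↔ 5/8 = 5/8
~(A ∧ C) ∧ ((C → B) ↔ A) = 3/4 ∧ 5/8 = 5/8
~A = ~5/8 = 3/8
A ↔ ~A = 5/8 ↔ 3/8 = 3/4
(A ↔ ~A) → A = 3/4 → 5/8 = 7/8
(~(A ∧ C) ∧ ((C → B) ↔ A)) ↔ ((A ↔ ~A) → A) = 5/8 ↔ 7/8 = 3/4
~((~(A ∧ C) ∧ ((C → B) ↔ A)) ↔ ((A ↔ ~A) → A)) = ~3/4 = 1/4
~B = ~3/8 = 5/8
~B ↔ A = 5/8 ↔ 5/8 = 1
A ↔ A = 5/8 ↔ 5/8 = 1
(A ↔ A) ↔ B = 1 ↔ 3/8 = 3/8
A ∨ C = 5/8 ∨ 1/4 = 5/8
C → C = 1/4 → 1/4 = 1
(A ∨ C) → (C → C) = 5/8 → 1 = 1
((A ↔ A) ↔ B) ∨ ((A ∨ C) → (C → C)) = 3/8 ∨ 1 = 1
(~B ↔ A) ↔ (((A ↔ A) ↔ B) ∨ ((A ∨ C) → (C → C))) = 1 ↔ 1 = 1
~((~(A ∧ C) ∧ ((C → B) ↔ A)) ↔ ((A ↔ ~A) → A)) ∧ ((~B ↔ A) ↔ (((A ↔ A) ↔ B) ∨ ((A ∨ C) → (C → C)))) = 1/4 ∧ 1 = 1/4
A ∨ B = 5/8 ∨ 3/8 = 5/8
A → (A ∨ B) = 5/8 → 5/8 = 1
~C = ~1/4 = 3/4
(A → (A ∨ B)) ↔ ~C = 1 ↔ 3/4 = 3/4
~A = ~5/8 = 3/8
C ∧ ~A = 1/4 ∧ 3/8 = 1/4
C ∧ B = 1/4 ∧ 3/8 = 1/4
A ↔ (C ∧ B) = 5/8 ↔ 1/4 = 5/8
(C ∧ ~A) → (A ↔ (C ∧ B)) = 1/4 → 5/8 = 1
((A → (A ∨ B)) ↔ ~C) ∨ ((C ∧ ~A) → (A ↔ (C ∧ B))) = 3/4 ∨ 1 = 1
C ∧ C = 1/4 ∧ 1/4 = 1/4
(C ∧ C) ↔ B = 1/4 ↔ 3/8 = 7/8
A → B = 5/8 → 3/8 = 3/4
((C ∧ C) ↔ B) ∧ (A → B) = 7/8 ∧ 3/4 = 3/4
(((A → (A ∨ B)) ↔ ~C) ∨ ((C ∧ ~A) → (A ↔ (C ∧ B)))) → (((C ∧ C) ↔ B) ∧ (A → B)) = 1 → 3/4 = 3/4
(~((~(A ∧ C) ∧ ((C → B) ↔ A)) ↔ ((A ↔ ~A) → A)) ∧ ((~B ↔ A) ↔ (((A ↔ A) ↔ B) ∨ ((A ∨ C) → (C → C))))) → ((((A → (A ∨ B)) ↔ ~C) ∨ ((C ∧ ~A) → (A ↔ (C ∧ B)))) → (((C ∧ C) ↔ B) ∧ (A → B))) = 1/4 → 3/4 = 1

1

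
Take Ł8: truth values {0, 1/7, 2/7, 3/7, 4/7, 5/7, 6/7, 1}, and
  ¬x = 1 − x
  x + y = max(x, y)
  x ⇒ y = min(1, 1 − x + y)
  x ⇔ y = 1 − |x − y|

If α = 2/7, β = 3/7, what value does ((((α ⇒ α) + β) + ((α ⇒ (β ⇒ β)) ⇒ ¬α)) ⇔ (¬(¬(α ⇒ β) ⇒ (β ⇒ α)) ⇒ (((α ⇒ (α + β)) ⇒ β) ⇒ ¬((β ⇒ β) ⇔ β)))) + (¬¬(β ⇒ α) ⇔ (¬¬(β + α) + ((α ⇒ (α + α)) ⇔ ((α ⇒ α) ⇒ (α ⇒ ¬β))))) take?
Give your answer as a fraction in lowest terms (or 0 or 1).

1

α ⇒ α = 2/7 ⇒ 2/7 = 1
(α ⇒ α) + β = 1 + 3/7 = 1
β ⇒ β = 3/7 ⇒ 3/7 = 1
α ⇒ (β ⇒ β) = 2/7 ⇒ 1 = 1
¬α = ¬2/7 = 5/7
(α ⇒ (β ⇒ β)) ⇒ ¬α = 1 ⇒ 5/7 = 5/7
((α ⇒ α) + β) + ((α ⇒ (β ⇒ β)) ⇒ ¬α) = 1 + 5/7 = 1
α ⇒ β = 2/7 ⇒ 3/7 = 1
¬(α ⇒ β) = ¬1 = 0
β ⇒ α = 3/7 ⇒ 2/7 = 6/7
¬(α ⇒ β) ⇒ (β ⇒ α) = 0 ⇒ 6/7 = 1
¬(¬(α ⇒ β) ⇒ (β ⇒ α)) = ¬1 = 0
α + β = 2/7 + 3/7 = 3/7
α ⇒ (α + β) = 2/7 ⇒ 3/7 = 1
(α ⇒ (α + β)) ⇒ β = 1 ⇒ 3/7 = 3/7
β ⇒ β = 3/7 ⇒ 3/7 = 1
(β ⇒ β) ⇔ β = 1 ⇔ 3/7 = 3/7
¬((β ⇒ β) ⇔ β) = ¬3/7 = 4/7
((α ⇒ (α + β)) ⇒ β) ⇒ ¬((β ⇒ β) ⇔ β) = 3/7 ⇒ 4/7 = 1
¬(¬(α ⇒ β) ⇒ (β ⇒ α)) ⇒ (((α ⇒ (α + β)) ⇒ β) ⇒ ¬((β ⇒ β) ⇔ β)) = 0 ⇒ 1 = 1
(((α ⇒ α) + β) + ((α ⇒ (β ⇒ β)) ⇒ ¬α)) ⇔ (¬(¬(α ⇒ β) ⇒ (β ⇒ α)) ⇒ (((α ⇒ (α + β)) ⇒ β) ⇒ ¬((β ⇒ β) ⇔ β))) = 1 ⇔ 1 = 1
β ⇒ α = 3/7 ⇒ 2/7 = 6/7
¬(β ⇒ α) = ¬6/7 = 1/7
¬¬(β ⇒ α) = ¬1/7 = 6/7
β + α = 3/7 + 2/7 = 3/7
¬(β + α) = ¬3/7 = 4/7
¬¬(β + α) = ¬4/7 = 3/7
α + α = 2/7 + 2/7 = 2/7
α ⇒ (α + α) = 2/7 ⇒ 2/7 = 1
α ⇒ α = 2/7 ⇒ 2/7 = 1
¬β = ¬3/7 = 4/7
α ⇒ ¬β = 2/7 ⇒ 4/7 = 1
(α ⇒ α) ⇒ (α ⇒ ¬β) = 1 ⇒ 1 = 1
(α ⇒ (α + α)) ⇔ ((α ⇒ α) ⇒ (α ⇒ ¬β)) = 1 ⇔ 1 = 1
¬¬(β + α) + ((α ⇒ (α + α)) ⇔ ((α ⇒ α) ⇒ (α ⇒ ¬β))) = 3/7 + 1 = 1
¬¬(β ⇒ α) ⇔ (¬¬(β + α) + ((α ⇒ (α + α)) ⇔ ((α ⇒ α) ⇒ (α ⇒ ¬β)))) = 6/7 ⇔ 1 = 6/7
((((α ⇒ α) + β) + ((α ⇒ (β ⇒ β)) ⇒ ¬α)) ⇔ (¬(¬(α ⇒ β) ⇒ (β ⇒ α)) ⇒ (((α ⇒ (α + β)) ⇒ β) ⇒ ¬((β ⇒ β) ⇔ β)))) + (¬¬(β ⇒ α) ⇔ (¬¬(β + α) + ((α ⇒ (α + α)) ⇔ ((α ⇒ α) ⇒ (α ⇒ ¬β))))) = 1 + 6/7 = 1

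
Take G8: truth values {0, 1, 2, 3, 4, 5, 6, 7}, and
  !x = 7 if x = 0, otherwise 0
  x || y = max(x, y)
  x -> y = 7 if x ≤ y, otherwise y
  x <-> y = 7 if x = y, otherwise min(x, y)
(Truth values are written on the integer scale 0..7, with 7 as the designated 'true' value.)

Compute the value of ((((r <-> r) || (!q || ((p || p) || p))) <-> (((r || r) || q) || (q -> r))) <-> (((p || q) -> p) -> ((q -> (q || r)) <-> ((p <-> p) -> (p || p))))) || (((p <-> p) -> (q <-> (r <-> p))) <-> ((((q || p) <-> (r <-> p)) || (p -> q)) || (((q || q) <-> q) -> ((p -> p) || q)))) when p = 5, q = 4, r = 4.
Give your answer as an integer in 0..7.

r <-> r = 4 <-> 4 = 7
!q = !4 = 0
p || p = 5 || 5 = 5
(p || p) || p = 5 || 5 = 5
!q || ((p || p) || p) = 0 || 5 = 5
(r <-> r) || (!q || ((p || p) || p)) = 7 || 5 = 7
r || r = 4 || 4 = 4
(r || r) || q = 4 || 4 = 4
q -> r = 4 -> 4 = 7
((r || r) || q) || (q -> r) = 4 || 7 = 7
((r <-> r) || (!q || ((p || p) || p))) <-> (((r || r) || q) || (q -> r)) = 7 <-> 7 = 7
p || q = 5 || 4 = 5
(p || q) -> p = 5 -> 5 = 7
q || r = 4 || 4 = 4
q -> (q || r) = 4 -> 4 = 7
p <-> p = 5 <-> 5 = 7
p || p = 5 || 5 = 5
(p <-> p) -> (p || p) = 7 -> 5 = 5
(q -> (q || r)) <-> ((p <-> p) -> (p || p)) = 7 <-> 5 = 5
((p || q) -> p) -> ((q -> (q || r)) <-> ((p <-> p) -> (p || p))) = 7 -> 5 = 5
(((r <-> r) || (!q || ((p || p) || p))) <-> (((r || r) || q) || (q -> r))) <-> (((p || q) -> p) -> ((q -> (q || r)) <-> ((p <-> p) -> (p || p)))) = 7 <-> 5 = 5
p <-> p = 5 <-> 5 = 7
r <-> p = 4 <-> 5 = 4
q <-> (r <-> p) = 4 <-> 4 = 7
(p <-> p) -> (q <-> (r <-> p)) = 7 -> 7 = 7
q || p = 4 || 5 = 5
r <-> p = 4 <-> 5 = 4
(q || p) <-> (r <-> p) = 5 <-> 4 = 4
p -> q = 5 -> 4 = 4
((q || p) <-> (r <-> p)) || (p -> q) = 4 || 4 = 4
q || q = 4 || 4 = 4
(q || q) <-> q = 4 <-> 4 = 7
p -> p = 5 -> 5 = 7
(p -> p) || q = 7 || 4 = 7
((q || q) <-> q) -> ((p -> p) || q) = 7 -> 7 = 7
(((q || p) <-> (r <-> p)) || (p -> q)) || (((q || q) <-> q) -> ((p -> p) || q)) = 4 || 7 = 7
((p <-> p) -> (q <-> (r <-> p))) <-> ((((q || p) <-> (r <-> p)) || (p -> q)) || (((q || q) <-> q) -> ((p -> p) || q))) = 7 <-> 7 = 7
((((r <-> r) || (!q || ((p || p) || p))) <-> (((r || r) || q) || (q -> r))) <-> (((p || q) -> p) -> ((q -> (q || r)) <-> ((p <-> p) -> (p || p))))) || (((p <-> p) -> (q <-> (r <-> p))) <-> ((((q || p) <-> (r <-> p)) || (p -> q)) || (((q || q) <-> q) -> ((p -> p) || q)))) = 5 || 7 = 7

7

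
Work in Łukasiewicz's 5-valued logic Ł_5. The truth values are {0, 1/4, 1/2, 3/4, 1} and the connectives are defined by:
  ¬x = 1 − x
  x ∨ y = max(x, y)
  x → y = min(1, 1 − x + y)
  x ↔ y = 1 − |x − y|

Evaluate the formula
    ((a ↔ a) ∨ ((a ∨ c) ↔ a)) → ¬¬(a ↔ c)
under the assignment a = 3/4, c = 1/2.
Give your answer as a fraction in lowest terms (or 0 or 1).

3/4

a ↔ a = 3/4 ↔ 3/4 = 1
a ∨ c = 3/4 ∨ 1/2 = 3/4
(a ∨ c) ↔ a = 3/4 ↔ 3/4 = 1
(a ↔ a) ∨ ((a ∨ c) ↔ a) = 1 ∨ 1 = 1
a ↔ c = 3/4 ↔ 1/2 = 3/4
¬(a ↔ c) = ¬3/4 = 1/4
¬¬(a ↔ c) = ¬1/4 = 3/4
((a ↔ a) ∨ ((a ∨ c) ↔ a)) → ¬¬(a ↔ c) = 1 → 3/4 = 3/4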